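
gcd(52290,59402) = 14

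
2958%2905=53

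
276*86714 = 23933064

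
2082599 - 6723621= - 4641022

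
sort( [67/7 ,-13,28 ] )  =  [ - 13, 67/7, 28 ]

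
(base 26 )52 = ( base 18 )76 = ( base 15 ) 8C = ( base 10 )132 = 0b10000100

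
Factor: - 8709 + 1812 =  - 3^1*11^2*19^1  =  -  6897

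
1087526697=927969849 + 159556848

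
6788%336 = 68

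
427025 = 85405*5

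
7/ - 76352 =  - 1 + 76345/76352 = - 0.00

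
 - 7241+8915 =1674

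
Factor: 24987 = 3^1 *8329^1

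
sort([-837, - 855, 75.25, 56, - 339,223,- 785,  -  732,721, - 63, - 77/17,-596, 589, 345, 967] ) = [- 855 , - 837, - 785, - 732, - 596, - 339,  -  63, - 77/17,56,75.25,223,345,589,721, 967]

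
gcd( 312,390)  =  78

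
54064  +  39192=93256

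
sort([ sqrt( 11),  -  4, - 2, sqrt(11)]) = [-4, - 2,  sqrt( 11 ), sqrt( 11 ) ]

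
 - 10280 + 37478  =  27198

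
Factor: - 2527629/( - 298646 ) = 2^ ( - 1 )*3^1*13^1*64811^1*149323^( - 1 ) 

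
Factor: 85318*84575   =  7215769850 = 2^1*5^2 * 17^1*29^1 *199^1*1471^1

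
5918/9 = 657 + 5/9= 657.56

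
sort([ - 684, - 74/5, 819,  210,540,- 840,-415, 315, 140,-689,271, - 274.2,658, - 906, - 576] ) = [ - 906 , - 840,  -  689, - 684, - 576, - 415, - 274.2, - 74/5,140,210 , 271,315, 540 , 658,819 ] 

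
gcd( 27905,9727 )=1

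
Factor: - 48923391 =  - 3^1*11^1*131^1*11317^1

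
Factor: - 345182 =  - 2^1*107^1*1613^1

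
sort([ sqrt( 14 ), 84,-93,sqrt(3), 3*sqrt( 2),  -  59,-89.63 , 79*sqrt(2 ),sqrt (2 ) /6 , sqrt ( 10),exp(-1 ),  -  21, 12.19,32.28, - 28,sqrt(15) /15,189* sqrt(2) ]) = [  -  93, - 89.63,  -  59, - 28, - 21,sqrt( 2)/6,sqrt(15) /15,exp( - 1 ), sqrt(3 ),sqrt (10 ),sqrt( 14),3*sqrt(2 ),12.19,32.28,84, 79*sqrt(2),189*sqrt( 2)]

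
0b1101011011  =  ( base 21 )1jj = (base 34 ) P9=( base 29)10I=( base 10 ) 859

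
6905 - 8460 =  - 1555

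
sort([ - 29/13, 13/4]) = [- 29/13,13/4]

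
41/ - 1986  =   - 1+1945/1986 = - 0.02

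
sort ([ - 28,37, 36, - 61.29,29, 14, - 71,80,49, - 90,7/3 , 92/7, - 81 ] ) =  [ - 90, - 81, - 71, - 61.29 , -28,7/3,92/7,  14,29, 36,37, 49,80]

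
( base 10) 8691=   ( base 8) 20763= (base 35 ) 73B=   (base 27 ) boo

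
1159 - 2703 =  - 1544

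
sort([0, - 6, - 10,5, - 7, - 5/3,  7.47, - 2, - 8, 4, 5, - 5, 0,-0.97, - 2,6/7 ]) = [- 10 , - 8,  -  7,-6, - 5, - 2, - 2,- 5/3, -0.97, 0,0,  6/7,4,  5,5 , 7.47 ] 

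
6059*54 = 327186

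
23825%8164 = 7497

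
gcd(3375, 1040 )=5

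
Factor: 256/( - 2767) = -2^8*2767^(  -  1 )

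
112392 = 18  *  6244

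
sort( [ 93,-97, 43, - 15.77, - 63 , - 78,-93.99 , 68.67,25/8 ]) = [ - 97,-93.99,  -  78, - 63, - 15.77,25/8,43, 68.67 , 93] 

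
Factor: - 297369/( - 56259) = 37/7 = 7^ ( - 1)*37^1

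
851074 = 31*27454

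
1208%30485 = 1208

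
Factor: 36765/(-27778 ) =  - 45/34 = - 2^(-1)*3^2*5^1*17^ ( - 1)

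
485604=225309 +260295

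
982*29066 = 28542812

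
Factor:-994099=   -19^1*52321^1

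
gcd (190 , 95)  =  95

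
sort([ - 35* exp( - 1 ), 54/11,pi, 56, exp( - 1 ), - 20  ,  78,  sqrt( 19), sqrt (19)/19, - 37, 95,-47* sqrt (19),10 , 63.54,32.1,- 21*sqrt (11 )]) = [ - 47*sqrt( 19 ),  -  21*sqrt( 11), - 37, - 20,-35*exp(  -  1 ),  sqrt(19)/19,exp ( - 1 ),pi,sqrt(19), 54/11,  10 , 32.1, 56,63.54, 78, 95 ]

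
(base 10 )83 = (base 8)123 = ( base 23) 3e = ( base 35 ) 2D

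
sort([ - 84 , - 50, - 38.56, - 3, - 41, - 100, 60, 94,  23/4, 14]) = [ - 100 , - 84, - 50, - 41, - 38.56, - 3, 23/4, 14 , 60, 94]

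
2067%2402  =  2067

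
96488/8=12061=12061.00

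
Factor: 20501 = 13^1 * 19^1*83^1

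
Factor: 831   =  3^1*277^1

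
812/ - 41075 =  - 812/41075=- 0.02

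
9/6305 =9/6305 = 0.00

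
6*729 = 4374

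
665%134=129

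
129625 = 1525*85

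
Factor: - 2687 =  - 2687^1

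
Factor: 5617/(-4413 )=-3^(-1)*41^1*137^1*1471^( - 1) 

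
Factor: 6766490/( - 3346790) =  - 676649/334679 = -  17^ ( - 1) * 19687^( - 1)*676649^1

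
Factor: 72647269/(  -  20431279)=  - 11^( - 1)*61^( - 1 )*4567^1 * 15907^1*30449^( - 1 )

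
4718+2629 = 7347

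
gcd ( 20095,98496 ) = 1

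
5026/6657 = 718/951  =  0.75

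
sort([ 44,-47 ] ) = [  -  47,  44]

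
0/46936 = 0 = 0.00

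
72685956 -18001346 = 54684610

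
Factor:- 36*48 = -1728 = -2^6*3^3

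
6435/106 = 6435/106 = 60.71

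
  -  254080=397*(-640)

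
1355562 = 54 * 25103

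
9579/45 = 3193/15  =  212.87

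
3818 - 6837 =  - 3019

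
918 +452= 1370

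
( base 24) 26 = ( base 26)22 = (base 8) 66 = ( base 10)54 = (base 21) 2c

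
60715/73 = 831+52/73=831.71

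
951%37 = 26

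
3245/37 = 87 + 26/37 = 87.70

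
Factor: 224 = 2^5 * 7^1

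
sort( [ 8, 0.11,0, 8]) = [ 0, 0.11,  8, 8]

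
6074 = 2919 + 3155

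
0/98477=0 = 0.00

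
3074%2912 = 162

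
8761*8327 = 72952847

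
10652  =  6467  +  4185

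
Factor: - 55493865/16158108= -2^( - 2 )*3^1*5^1*7^1*17^1*43^1* 83^ (  -  1 )*241^1*16223^( - 1 ) = - 18497955/5386036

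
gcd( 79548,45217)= 1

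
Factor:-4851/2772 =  - 7/4 = -2^(-2 ) * 7^1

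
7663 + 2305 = 9968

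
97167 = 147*661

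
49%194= 49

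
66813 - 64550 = 2263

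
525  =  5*105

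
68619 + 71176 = 139795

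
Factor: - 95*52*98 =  - 484120  =  - 2^3*5^1*7^2*13^1*19^1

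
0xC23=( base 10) 3107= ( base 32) 313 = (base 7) 12026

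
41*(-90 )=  - 3690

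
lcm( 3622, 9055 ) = 18110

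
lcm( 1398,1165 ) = 6990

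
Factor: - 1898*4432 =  - 8411936 = - 2^5*13^1 * 73^1 * 277^1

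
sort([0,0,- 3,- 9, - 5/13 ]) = [ - 9,-3,- 5/13 , 0, 0 ]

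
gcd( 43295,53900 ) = 35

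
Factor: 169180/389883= 220/507 = 2^2*3^(- 1 )*5^1 * 11^1*13^(-2)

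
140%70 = 0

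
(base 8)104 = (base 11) 62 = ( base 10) 68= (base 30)28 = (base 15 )48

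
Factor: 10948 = 2^2*7^1*17^1*23^1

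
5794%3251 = 2543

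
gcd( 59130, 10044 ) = 162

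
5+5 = 10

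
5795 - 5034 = 761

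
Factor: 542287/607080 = 2^(  -  3) *3^( - 1 ) * 5^(-1 )*113^1*4799^1*5059^ ( - 1)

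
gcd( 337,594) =1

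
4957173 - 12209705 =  -7252532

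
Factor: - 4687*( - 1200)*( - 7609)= - 2^4*3^1*5^2*7^1 * 43^1 * 109^1*1087^1 = - 42796059600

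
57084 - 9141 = 47943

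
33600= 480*70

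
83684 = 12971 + 70713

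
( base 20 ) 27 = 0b101111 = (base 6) 115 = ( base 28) 1J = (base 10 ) 47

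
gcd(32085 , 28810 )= 5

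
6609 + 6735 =13344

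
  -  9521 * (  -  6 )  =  57126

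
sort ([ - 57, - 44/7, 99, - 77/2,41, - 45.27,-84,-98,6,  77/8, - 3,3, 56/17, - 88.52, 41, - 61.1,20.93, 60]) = [-98, - 88.52,- 84, - 61.1,  -  57, - 45.27, - 77/2,-44/7, - 3,  3,56/17,6,77/8,20.93, 41, 41,60,99 ]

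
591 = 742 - 151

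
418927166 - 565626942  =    -  146699776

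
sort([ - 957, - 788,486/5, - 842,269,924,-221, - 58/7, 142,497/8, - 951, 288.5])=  [ - 957,-951, - 842,- 788, - 221,-58/7,497/8, 486/5, 142, 269,  288.5, 924]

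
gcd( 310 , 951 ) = 1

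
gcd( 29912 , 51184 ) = 8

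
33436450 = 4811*6950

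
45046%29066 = 15980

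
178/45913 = 178/45913 = 0.00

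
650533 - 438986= 211547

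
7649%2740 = 2169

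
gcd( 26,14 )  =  2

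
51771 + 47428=99199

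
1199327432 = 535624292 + 663703140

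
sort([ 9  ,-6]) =[ - 6, 9 ]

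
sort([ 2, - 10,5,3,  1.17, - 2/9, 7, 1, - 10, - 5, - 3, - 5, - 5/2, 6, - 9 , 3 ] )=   [ - 10, - 10, - 9,-5 , - 5, - 3,- 5/2, - 2/9, 1,1.17,2,3,3,5, 6, 7 ]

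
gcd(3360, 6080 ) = 160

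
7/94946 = 7/94946 = 0.00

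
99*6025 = 596475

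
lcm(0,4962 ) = 0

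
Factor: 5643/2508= 9/4 = 2^(-2)*3^2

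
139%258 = 139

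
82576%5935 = 5421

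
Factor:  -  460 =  - 2^2*5^1*23^1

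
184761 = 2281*81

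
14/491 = 14/491 = 0.03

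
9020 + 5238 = 14258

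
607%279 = 49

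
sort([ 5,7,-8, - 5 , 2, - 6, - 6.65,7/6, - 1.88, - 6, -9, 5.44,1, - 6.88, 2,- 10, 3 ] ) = [-10, - 9, - 8, - 6.88, - 6.65, - 6,-6, - 5, - 1.88,1,7/6 , 2,2 , 3, 5 , 5.44 , 7 ] 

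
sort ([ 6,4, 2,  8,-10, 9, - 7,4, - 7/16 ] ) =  [ - 10,- 7 ,-7/16, 2, 4, 4, 6, 8,9]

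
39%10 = 9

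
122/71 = 1 + 51/71 = 1.72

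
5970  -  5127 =843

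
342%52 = 30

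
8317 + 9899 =18216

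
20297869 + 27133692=47431561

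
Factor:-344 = - 2^3*43^1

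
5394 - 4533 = 861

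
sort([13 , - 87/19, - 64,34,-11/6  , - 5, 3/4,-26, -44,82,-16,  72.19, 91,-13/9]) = [-64, - 44,- 26, - 16, -5,-87/19,-11/6, - 13/9, 3/4, 13, 34, 72.19,82,91] 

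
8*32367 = 258936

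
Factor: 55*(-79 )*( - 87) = 378015 = 3^1 *5^1 * 11^1* 29^1 * 79^1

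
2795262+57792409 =60587671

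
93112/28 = 3325+3/7 = 3325.43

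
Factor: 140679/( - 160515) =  - 3^ ( - 1)*5^( - 1 )*7^2 * 11^1*41^( -1) = - 539/615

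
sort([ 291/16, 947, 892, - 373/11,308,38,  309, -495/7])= [-495/7, - 373/11, 291/16, 38, 308, 309,  892, 947]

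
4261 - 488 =3773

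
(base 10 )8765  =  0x223D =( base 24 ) f55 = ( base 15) 28E5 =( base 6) 104325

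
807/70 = 11 + 37/70=11.53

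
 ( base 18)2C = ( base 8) 60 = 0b110000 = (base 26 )1M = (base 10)48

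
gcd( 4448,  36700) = 4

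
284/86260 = 71/21565 = 0.00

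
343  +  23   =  366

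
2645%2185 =460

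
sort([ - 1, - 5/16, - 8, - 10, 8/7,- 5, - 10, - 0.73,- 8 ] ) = [ - 10, - 10, - 8,-8,-5,  -  1,-0.73, - 5/16, 8/7]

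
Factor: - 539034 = -2^1*3^1*89839^1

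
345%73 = 53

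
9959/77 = 9959/77 = 129.34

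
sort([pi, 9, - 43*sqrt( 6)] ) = [  -  43*sqrt(6 ),  pi,9 ]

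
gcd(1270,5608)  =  2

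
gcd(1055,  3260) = 5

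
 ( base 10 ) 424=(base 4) 12220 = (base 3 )120201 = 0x1A8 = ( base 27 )FJ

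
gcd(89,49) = 1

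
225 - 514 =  - 289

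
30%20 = 10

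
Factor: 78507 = 3^2*11^1*13^1*61^1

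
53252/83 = 641  +  49/83 = 641.59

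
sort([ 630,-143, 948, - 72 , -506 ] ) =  [-506, - 143,-72,630,948]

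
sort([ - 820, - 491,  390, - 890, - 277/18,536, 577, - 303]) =[ - 890, - 820, - 491 ,- 303  , - 277/18,390,536,577] 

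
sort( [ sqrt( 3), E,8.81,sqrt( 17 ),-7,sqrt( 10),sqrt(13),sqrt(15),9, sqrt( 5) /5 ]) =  [-7, sqrt( 5)/5,  sqrt (3 ), E, sqrt( 10),sqrt( 13),sqrt(15),sqrt(17),8.81,9 ]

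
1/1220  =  1/1220 = 0.00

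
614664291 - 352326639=262337652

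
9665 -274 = 9391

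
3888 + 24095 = 27983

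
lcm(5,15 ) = 15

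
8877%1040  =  557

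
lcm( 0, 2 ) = 0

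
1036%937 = 99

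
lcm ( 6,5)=30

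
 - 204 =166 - 370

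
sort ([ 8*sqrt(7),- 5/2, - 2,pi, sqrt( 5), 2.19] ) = [ - 5/2 ,-2,2.19,  sqrt( 5 ), pi,8*sqrt(7)]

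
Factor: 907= 907^1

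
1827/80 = 1827/80= 22.84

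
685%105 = 55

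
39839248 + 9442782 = 49282030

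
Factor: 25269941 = 25269941^1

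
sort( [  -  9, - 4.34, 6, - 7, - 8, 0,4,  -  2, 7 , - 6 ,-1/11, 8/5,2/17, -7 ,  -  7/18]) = [ - 9, - 8, - 7, - 7, - 6,  -  4.34,- 2, - 7/18, -1/11, 0,2/17, 8/5, 4, 6,7]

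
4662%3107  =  1555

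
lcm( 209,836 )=836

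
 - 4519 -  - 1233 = - 3286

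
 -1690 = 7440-9130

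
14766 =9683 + 5083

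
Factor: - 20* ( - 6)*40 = 4800=2^6*3^1*5^2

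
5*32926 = 164630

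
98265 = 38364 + 59901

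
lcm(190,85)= 3230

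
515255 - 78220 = 437035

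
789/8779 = 789/8779 = 0.09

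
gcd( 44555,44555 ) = 44555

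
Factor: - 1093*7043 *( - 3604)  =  27743588396 = 2^2*17^1*53^1 * 1093^1*7043^1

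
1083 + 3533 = 4616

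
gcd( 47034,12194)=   1742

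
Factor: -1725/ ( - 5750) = 2^( - 1)*3^1 * 5^( - 1) =3/10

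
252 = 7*36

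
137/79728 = 137/79728 = 0.00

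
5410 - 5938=-528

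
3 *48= 144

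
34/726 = 17/363 =0.05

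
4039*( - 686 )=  - 2770754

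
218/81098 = 109/40549 = 0.00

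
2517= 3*839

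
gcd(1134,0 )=1134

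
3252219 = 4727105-1474886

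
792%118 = 84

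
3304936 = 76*43486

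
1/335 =1/335 = 0.00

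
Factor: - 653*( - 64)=2^6*653^1 = 41792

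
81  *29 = 2349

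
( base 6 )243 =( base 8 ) 143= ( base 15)69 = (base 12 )83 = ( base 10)99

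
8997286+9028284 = 18025570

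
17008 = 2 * 8504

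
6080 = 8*760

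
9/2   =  4+1/2 = 4.50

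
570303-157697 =412606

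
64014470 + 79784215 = 143798685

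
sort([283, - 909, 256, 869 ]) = [  -  909 , 256 , 283,869 ] 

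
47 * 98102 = 4610794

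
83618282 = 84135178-516896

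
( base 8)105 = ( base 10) 69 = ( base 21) 36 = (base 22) 33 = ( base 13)54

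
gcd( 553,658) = 7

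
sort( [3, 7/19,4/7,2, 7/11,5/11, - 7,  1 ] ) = [ - 7,7/19,5/11, 4/7,7/11, 1 , 2,3 ]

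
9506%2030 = 1386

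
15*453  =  6795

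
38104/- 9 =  - 38104/9 = -4233.78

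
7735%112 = 7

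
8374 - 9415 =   -  1041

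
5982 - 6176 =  - 194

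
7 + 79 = 86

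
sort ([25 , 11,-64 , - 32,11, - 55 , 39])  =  [ - 64,-55,-32,11,  11 , 25, 39]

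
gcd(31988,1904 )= 4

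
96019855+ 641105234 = 737125089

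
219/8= 27 + 3/8 = 27.38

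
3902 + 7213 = 11115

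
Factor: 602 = 2^1*7^1*43^1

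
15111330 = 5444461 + 9666869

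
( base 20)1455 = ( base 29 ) BFJ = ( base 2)10010111101001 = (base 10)9705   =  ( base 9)14273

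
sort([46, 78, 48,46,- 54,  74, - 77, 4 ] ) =[-77,-54,4, 46,46,48,  74, 78] 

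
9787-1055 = 8732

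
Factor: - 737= -11^1*67^1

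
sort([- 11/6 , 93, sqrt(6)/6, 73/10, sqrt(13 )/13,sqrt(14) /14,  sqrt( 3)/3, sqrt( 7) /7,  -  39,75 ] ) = [ - 39, - 11/6,sqrt(14 )/14, sqrt(13)/13,sqrt( 7)/7, sqrt(6)/6,sqrt (3) /3,73/10, 75, 93 ]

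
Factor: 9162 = 2^1*3^2 * 509^1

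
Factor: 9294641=691^1*13451^1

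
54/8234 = 27/4117=   0.01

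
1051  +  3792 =4843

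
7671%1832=343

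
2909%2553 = 356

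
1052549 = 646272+406277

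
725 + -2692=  - 1967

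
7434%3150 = 1134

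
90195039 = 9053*9963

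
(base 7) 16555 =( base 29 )5ih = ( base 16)1288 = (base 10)4744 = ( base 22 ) 9HE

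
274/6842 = 137/3421= 0.04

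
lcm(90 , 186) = 2790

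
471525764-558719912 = - 87194148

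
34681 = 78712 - 44031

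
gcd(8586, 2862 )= 2862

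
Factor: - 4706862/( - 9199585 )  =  2^1*3^1*5^(-1 ) * 47^1*101^( - 1)*16691^1 * 18217^( - 1) 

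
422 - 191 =231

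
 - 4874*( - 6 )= 29244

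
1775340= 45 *39452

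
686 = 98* 7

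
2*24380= 48760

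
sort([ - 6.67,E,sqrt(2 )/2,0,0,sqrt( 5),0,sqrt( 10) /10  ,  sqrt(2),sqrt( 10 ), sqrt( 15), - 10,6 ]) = [-10, - 6.67, 0, 0,0,sqrt(10)/10, sqrt(2 ) /2,sqrt( 2),sqrt(5),E,  sqrt( 10), sqrt(15 ),6]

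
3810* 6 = 22860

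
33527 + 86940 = 120467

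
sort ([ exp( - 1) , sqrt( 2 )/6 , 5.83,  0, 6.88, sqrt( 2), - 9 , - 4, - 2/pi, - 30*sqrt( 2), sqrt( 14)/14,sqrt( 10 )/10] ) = [-30*sqrt( 2) , - 9, - 4,-2/pi, 0,  sqrt(2)/6,sqrt(14) /14,  sqrt( 10)/10,  exp( - 1), sqrt(2 ), 5.83, 6.88 ]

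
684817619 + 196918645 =881736264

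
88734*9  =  798606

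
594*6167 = 3663198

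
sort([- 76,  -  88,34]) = [- 88, - 76,34 ]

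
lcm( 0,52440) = 0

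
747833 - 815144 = - 67311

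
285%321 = 285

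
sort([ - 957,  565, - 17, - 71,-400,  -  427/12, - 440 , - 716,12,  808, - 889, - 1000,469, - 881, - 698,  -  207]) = [ - 1000,  -  957 , - 889,-881, - 716, - 698, -440,-400, - 207, - 71, - 427/12, - 17, 12,469,  565, 808 ] 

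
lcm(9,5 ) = 45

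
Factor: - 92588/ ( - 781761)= 2^2*3^ ( - 1 ) * 79^1*293^1 *260587^(  -  1)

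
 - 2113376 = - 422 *5008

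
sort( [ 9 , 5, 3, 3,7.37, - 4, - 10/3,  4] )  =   [ - 4, - 10/3,  3 , 3,  4, 5,7.37 , 9]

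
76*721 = 54796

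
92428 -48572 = 43856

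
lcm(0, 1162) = 0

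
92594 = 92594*1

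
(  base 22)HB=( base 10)385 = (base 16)181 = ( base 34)bb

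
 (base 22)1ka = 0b1110100110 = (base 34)rg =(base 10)934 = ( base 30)114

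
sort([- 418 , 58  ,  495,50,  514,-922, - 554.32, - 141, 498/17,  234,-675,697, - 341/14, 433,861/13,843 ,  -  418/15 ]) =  [ - 922, - 675,-554.32,-418,  -  141, - 418/15 ,  -  341/14, 498/17, 50,58, 861/13,  234, 433, 495, 514, 697,843] 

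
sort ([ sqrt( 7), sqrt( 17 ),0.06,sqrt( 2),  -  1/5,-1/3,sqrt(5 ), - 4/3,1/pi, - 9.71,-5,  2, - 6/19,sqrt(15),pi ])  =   [ - 9.71, - 5 , - 4/3,- 1/3, - 6/19,  -  1/5,  0.06,1/pi,sqrt( 2),2,  sqrt( 5) , sqrt( 7),pi , sqrt( 15),sqrt(17) ]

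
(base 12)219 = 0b100110101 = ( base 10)309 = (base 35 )8T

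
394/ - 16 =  - 197/8 = -  24.62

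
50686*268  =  13583848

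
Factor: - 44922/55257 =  - 14974/18419=-2^1*  113^ ( - 1 ) * 163^( - 1)*7487^1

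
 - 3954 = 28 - 3982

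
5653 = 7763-2110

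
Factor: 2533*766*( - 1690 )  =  -3279069820 = -2^2*5^1*13^2*17^1* 149^1*383^1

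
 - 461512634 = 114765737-576278371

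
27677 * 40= 1107080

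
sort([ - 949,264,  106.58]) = [-949,106.58,264] 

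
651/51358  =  651/51358 = 0.01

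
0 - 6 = - 6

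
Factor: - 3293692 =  - 2^2*23^1*35801^1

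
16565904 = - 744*( - 22266)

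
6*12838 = 77028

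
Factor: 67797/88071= 729/947 = 3^6 *947^( - 1 )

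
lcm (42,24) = 168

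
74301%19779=14964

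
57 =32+25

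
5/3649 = 5/3649 = 0.00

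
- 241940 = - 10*24194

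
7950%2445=615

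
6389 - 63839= - 57450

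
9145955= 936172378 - 927026423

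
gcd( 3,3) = 3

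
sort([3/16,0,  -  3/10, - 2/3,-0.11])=[ - 2/3,  -  3/10, - 0.11,0, 3/16] 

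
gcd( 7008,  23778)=6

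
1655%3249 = 1655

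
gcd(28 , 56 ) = 28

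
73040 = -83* ( -880) 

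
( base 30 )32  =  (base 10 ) 92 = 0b1011100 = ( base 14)68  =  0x5c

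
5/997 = 5/997 = 0.01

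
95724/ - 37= -2588+ 32/37 = - 2587.14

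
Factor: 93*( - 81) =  - 3^5 * 31^1 = - 7533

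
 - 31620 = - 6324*5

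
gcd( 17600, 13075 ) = 25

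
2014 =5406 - 3392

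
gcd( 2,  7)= 1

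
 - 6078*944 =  - 5737632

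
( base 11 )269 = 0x13D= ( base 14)189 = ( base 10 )317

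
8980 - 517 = 8463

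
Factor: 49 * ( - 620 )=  - 30380= - 2^2*5^1*7^2*31^1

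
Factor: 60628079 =60628079^1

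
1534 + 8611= 10145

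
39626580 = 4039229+35587351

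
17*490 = 8330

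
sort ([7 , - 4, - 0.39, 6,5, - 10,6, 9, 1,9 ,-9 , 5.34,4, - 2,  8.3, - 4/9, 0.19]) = [ - 10, - 9, - 4, - 2, - 4/9, - 0.39, 0.19, 1, 4,  5, 5.34, 6,  6, 7, 8.3, 9 , 9]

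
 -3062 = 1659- 4721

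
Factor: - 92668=-2^2 * 23167^1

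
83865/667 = 125+490/667  =  125.73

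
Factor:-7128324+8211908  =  1083584 = 2^6 *16931^1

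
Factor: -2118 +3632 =1514 =2^1*757^1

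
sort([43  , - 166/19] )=[ - 166/19, 43] 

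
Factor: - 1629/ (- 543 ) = 3  =  3^1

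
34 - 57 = -23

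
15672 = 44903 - 29231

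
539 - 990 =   -  451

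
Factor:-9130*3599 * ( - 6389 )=2^1*5^1*11^1*59^1 *61^1*83^1*6389^1 = 209935320430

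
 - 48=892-940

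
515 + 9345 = 9860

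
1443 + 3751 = 5194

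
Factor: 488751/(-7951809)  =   - 162917^1*2650603^( - 1) = - 162917/2650603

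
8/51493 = 8/51493 = 0.00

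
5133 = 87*59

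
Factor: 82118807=29^1 * 2831683^1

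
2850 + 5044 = 7894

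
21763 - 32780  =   - 11017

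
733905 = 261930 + 471975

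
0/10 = 0 = 0.00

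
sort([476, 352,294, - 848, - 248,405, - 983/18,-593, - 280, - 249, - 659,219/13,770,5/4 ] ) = [ - 848,- 659,-593,-280,  -  249,- 248,-983/18, 5/4,219/13,294,352, 405,476,  770 ] 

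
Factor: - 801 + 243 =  - 2^1 * 3^2*31^1 = -558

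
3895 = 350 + 3545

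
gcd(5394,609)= 87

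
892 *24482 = 21837944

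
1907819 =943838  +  963981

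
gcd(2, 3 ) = 1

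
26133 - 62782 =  - 36649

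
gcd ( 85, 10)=5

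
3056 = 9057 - 6001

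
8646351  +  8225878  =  16872229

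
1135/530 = 227/106=2.14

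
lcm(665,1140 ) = 7980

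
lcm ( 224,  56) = 224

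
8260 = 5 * 1652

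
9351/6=3117/2 = 1558.50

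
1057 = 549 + 508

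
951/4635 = 317/1545 = 0.21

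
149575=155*965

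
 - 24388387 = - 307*79441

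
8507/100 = 85 + 7/100 = 85.07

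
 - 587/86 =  -587/86 = - 6.83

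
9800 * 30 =294000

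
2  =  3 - 1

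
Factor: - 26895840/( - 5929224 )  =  2^2*5^1 * 7^( - 1)*29^( - 1 )*137^1*409^1*1217^( - 1) = 1120660/247051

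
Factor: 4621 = 4621^1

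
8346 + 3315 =11661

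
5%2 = 1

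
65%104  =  65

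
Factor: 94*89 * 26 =217516 =2^2*13^1*47^1*89^1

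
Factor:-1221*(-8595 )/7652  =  2^( - 2 )*3^3*5^1*11^1*37^1*191^1*1913^(- 1)=10494495/7652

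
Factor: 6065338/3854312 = 2^ ( - 2) * 7^(-1)*11^( -1)*6257^( - 1 )*3032669^1 =3032669/1927156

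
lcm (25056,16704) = 50112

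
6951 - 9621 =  - 2670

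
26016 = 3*8672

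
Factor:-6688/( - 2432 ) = 2^( - 2)*11^1 = 11/4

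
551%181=8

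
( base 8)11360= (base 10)4848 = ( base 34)46K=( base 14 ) 1aa4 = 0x12f0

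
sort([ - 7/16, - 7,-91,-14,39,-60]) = [ - 91,-60 , - 14, - 7, - 7/16, 39] 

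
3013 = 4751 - 1738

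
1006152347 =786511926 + 219640421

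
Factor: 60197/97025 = 5^ (-2)*17^1*3541^1*3881^( - 1)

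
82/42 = 1+20/21 = 1.95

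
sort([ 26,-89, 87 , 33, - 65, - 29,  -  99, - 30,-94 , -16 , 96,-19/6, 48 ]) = [-99, - 94, - 89, - 65, -30 , - 29 , - 16, - 19/6, 26 , 33,48,87, 96]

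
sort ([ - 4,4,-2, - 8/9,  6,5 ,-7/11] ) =[-4,-2, - 8/9,- 7/11,4 , 5,6 ]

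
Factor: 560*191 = 106960=2^4*5^1*7^1*191^1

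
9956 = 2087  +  7869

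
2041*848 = 1730768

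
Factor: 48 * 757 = 36336 = 2^4*3^1*757^1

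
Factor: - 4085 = - 5^1*19^1*43^1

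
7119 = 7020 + 99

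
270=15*18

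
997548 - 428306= 569242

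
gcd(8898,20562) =6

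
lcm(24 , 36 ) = 72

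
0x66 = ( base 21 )4I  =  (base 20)52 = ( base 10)102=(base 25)42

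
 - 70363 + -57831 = - 128194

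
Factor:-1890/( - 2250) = 3^1*5^( - 2)*7^1  =  21/25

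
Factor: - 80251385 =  - 5^1 *2351^1*6827^1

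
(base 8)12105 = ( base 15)180e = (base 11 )3998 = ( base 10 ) 5189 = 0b1010001000101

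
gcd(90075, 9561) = 3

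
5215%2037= 1141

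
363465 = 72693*5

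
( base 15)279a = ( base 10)8470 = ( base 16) 2116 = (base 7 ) 33460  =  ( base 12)4A9A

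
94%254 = 94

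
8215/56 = 146 + 39/56 =146.70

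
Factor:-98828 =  - 2^2 * 31^1 * 797^1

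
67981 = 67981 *1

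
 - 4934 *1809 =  - 8925606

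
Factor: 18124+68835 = 86959^1 = 86959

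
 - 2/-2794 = 1/1397  =  0.00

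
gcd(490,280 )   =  70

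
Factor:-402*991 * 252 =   -  2^3*3^3*7^1 * 67^1*991^1 = - 100392264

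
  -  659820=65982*( - 10)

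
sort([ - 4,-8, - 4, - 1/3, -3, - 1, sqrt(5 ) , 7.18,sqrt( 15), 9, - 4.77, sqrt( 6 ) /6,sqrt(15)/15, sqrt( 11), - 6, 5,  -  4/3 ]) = [-8, - 6, - 4.77, - 4, - 4, - 3, - 4/3, - 1,-1/3, sqrt( 15)/15,sqrt ( 6)/6,sqrt( 5), sqrt( 11),  sqrt( 15), 5,7.18,9 ]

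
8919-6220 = 2699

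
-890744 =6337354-7228098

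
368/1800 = 46/225 = 0.20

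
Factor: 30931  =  30931^1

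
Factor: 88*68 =2^5*11^1*17^1 = 5984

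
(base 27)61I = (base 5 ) 120134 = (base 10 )4419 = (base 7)15612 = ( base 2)1000101000011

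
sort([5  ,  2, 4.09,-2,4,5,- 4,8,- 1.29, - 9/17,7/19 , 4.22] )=[  -  4, - 2,  -  1.29, - 9/17,7/19, 2, 4, 4.09,4.22, 5,5 , 8]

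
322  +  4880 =5202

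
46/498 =23/249 = 0.09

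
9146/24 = 381 + 1/12=381.08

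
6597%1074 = 153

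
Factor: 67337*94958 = 6394186846 = 2^1*17^2*79^1*233^1*601^1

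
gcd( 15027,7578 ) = 3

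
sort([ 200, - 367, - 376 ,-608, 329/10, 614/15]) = [ - 608 , - 376, - 367,329/10,614/15,200 ]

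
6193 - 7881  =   - 1688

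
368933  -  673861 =  -  304928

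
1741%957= 784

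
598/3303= 598/3303 = 0.18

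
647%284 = 79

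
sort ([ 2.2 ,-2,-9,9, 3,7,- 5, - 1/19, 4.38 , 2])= [ - 9,- 5,- 2, - 1/19,2,  2.2,  3, 4.38,7,9]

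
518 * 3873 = 2006214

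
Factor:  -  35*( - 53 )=1855 =5^1  *7^1*53^1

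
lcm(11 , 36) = 396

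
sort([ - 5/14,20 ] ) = [ - 5/14, 20] 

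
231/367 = 231/367 = 0.63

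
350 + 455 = 805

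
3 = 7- 4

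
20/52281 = 20/52281 = 0.00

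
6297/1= 6297 = 6297.00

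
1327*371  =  492317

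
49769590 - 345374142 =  - 295604552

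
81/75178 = 81/75178 = 0.00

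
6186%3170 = 3016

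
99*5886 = 582714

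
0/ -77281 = 0/1  =  - 0.00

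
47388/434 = 109 + 41/217 = 109.19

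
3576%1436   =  704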